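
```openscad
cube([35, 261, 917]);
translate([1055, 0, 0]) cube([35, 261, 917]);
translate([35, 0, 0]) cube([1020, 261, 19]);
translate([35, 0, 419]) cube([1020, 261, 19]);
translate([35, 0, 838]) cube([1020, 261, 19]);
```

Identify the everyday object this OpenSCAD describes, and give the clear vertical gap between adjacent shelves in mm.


A bookshelf. The clear shelf gap is 400 mm.

Two tall side panels with 3 horizontal boards between them — a bookshelf. The first two shelf undersides are at z = 0 and z = 419; with shelf thickness 19, the clear gap is 419 − 0 − 19 = 400 mm.


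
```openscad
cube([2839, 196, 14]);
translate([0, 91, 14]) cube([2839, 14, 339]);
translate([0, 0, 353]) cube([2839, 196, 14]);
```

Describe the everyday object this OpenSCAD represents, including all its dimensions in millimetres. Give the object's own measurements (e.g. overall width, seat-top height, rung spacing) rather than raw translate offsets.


An I-beam lying along x, 2839 mm long. Overall section height 367 mm. Two flanges 196 mm wide (y) and 14 mm thick, one on the floor and one at the top; a web 14 mm thick runs between them, centred on the flange width.


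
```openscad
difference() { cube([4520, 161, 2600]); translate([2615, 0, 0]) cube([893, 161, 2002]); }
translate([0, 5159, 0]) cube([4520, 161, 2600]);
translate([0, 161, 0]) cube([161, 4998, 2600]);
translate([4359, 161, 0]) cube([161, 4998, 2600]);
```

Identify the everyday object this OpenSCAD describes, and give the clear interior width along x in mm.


A single room. The interior width is 4198 mm.

Four walls enclosing a rectangle with a door in the front wall — a room. Outside width 4520 minus two 161 mm walls gives 4198 mm.


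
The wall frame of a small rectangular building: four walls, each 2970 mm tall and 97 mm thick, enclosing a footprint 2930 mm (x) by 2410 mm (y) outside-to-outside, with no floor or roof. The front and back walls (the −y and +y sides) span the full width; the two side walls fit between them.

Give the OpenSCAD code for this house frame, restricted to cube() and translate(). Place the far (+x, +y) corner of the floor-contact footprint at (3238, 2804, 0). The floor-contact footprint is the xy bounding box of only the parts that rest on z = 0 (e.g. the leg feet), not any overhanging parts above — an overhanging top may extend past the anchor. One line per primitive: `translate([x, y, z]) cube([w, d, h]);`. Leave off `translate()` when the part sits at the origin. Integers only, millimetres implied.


translate([308, 394, 0]) cube([2930, 97, 2970]);
translate([308, 2707, 0]) cube([2930, 97, 2970]);
translate([308, 491, 0]) cube([97, 2216, 2970]);
translate([3141, 491, 0]) cube([97, 2216, 2970]);


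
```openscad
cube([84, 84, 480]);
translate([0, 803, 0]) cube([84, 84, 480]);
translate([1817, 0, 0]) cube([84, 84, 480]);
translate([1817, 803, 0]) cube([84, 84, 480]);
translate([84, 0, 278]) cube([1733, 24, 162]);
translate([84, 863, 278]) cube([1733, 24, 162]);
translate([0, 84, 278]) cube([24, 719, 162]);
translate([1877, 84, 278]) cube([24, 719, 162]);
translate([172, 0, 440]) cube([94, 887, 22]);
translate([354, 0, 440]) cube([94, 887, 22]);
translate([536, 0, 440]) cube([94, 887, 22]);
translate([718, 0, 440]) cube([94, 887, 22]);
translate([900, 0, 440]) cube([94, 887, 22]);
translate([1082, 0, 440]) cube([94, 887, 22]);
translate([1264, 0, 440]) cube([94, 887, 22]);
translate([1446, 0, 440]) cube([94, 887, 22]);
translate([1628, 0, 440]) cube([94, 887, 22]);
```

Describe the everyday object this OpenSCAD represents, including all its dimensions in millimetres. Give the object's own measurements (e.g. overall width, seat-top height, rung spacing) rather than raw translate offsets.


A bed frame 1901 mm long (x) by 887 mm wide (y). Four 84×84 mm corner posts, 480 mm tall, at the corners of the footprint. Four rails of 24 mm thickness and 162 mm height run between adjacent posts with their undersides at z = 278 mm, their outer faces flush with the outside of the frame (the two x-running rails run between the posts' inner faces; the two y-running rails run between the posts' inner faces). 9 slats, each 94 mm wide (x) and 22 mm thick, lie across the top of the two x-running rails, running the full 887 mm width of the frame in y; along x they sit between the end posts with a 88 mm gap after the −x posts and between neighbouring slats, leaving 95 mm before the +x posts.


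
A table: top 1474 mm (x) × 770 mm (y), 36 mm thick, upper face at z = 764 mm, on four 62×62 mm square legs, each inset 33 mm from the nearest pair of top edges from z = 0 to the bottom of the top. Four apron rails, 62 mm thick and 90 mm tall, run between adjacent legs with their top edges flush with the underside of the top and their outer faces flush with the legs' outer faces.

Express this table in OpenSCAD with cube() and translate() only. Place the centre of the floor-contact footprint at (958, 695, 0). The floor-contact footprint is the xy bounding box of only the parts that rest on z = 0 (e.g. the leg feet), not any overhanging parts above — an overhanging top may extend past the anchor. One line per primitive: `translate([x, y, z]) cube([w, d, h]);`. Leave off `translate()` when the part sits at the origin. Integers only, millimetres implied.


translate([221, 310, 728]) cube([1474, 770, 36]);
translate([254, 343, 0]) cube([62, 62, 728]);
translate([1600, 343, 0]) cube([62, 62, 728]);
translate([254, 985, 0]) cube([62, 62, 728]);
translate([1600, 985, 0]) cube([62, 62, 728]);
translate([316, 343, 638]) cube([1284, 62, 90]);
translate([316, 985, 638]) cube([1284, 62, 90]);
translate([254, 405, 638]) cube([62, 580, 90]);
translate([1600, 405, 638]) cube([62, 580, 90]);


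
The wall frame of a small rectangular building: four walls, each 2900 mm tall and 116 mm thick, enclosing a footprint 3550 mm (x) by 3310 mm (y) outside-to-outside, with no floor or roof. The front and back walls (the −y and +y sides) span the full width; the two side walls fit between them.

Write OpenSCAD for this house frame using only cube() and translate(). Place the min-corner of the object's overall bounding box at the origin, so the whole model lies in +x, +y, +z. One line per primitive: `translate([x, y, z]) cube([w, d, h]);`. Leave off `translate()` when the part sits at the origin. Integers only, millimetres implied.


cube([3550, 116, 2900]);
translate([0, 3194, 0]) cube([3550, 116, 2900]);
translate([0, 116, 0]) cube([116, 3078, 2900]);
translate([3434, 116, 0]) cube([116, 3078, 2900]);


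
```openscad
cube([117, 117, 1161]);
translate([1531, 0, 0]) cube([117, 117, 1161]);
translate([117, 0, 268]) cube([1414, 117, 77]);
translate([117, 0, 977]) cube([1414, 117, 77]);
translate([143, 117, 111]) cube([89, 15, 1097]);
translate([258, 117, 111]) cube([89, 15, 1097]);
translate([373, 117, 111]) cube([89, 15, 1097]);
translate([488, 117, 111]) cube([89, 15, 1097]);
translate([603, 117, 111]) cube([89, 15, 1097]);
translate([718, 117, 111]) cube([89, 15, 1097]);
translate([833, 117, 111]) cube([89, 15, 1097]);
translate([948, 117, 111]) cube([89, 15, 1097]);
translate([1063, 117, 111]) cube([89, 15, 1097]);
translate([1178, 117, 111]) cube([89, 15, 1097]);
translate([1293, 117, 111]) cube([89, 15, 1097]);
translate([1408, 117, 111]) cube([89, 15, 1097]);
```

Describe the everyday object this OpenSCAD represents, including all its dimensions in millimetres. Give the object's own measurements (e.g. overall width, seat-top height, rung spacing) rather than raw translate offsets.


A fence section. Two 117×117 mm posts, 1161 mm tall, stand on the floor with a clear span of 1414 mm between their inner faces. Two horizontal rails of 117×77 mm section span the gap between the posts with their undersides at z = 268 mm and z = 977 mm, flush with the posts' −y face. 12 pickets, each 89 mm wide, 15 mm thick and 1097 mm tall, are fixed to the +y face of the rails with their bottoms at z = 111 mm, spaced across the span with a 26 mm gap after the −x post and between neighbouring pickets, with 34 mm left before the +x post.


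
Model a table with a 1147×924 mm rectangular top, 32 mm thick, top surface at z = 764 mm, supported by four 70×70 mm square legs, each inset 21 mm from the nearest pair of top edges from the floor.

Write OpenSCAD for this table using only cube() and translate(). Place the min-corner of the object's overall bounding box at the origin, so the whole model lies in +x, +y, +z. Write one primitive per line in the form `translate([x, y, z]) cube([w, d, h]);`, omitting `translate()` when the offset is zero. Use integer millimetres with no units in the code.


translate([0, 0, 732]) cube([1147, 924, 32]);
translate([21, 21, 0]) cube([70, 70, 732]);
translate([1056, 21, 0]) cube([70, 70, 732]);
translate([21, 833, 0]) cube([70, 70, 732]);
translate([1056, 833, 0]) cube([70, 70, 732]);


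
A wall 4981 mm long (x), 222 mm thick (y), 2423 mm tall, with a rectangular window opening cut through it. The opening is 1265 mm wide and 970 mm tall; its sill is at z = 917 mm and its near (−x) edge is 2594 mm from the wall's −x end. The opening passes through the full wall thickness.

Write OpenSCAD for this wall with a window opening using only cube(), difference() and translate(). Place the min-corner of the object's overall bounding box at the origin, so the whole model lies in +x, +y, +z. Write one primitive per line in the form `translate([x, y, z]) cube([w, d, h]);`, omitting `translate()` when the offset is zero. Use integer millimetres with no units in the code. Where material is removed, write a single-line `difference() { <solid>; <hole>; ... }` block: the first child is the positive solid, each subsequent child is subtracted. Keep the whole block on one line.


difference() { cube([4981, 222, 2423]); translate([2594, 0, 917]) cube([1265, 222, 970]); }


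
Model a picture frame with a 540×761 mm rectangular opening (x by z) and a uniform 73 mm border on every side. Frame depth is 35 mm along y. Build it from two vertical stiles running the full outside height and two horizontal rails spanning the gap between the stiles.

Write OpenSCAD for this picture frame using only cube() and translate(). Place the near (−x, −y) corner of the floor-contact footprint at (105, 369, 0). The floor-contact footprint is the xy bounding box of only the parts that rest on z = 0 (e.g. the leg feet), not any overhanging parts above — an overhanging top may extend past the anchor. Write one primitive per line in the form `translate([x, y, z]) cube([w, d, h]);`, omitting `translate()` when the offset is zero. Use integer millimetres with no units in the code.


translate([105, 369, 0]) cube([73, 35, 907]);
translate([718, 369, 0]) cube([73, 35, 907]);
translate([178, 369, 0]) cube([540, 35, 73]);
translate([178, 369, 834]) cube([540, 35, 73]);


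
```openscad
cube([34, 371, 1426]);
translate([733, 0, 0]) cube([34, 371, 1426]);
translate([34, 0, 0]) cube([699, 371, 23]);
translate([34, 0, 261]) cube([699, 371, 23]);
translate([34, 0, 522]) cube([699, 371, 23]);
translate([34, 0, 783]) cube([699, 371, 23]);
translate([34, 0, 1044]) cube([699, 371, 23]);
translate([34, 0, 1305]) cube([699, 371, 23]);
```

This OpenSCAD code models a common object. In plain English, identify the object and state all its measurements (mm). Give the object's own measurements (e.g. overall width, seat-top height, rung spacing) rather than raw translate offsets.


An open bookshelf. Two side panels, each 34 mm thick, 371 mm deep and 1426 mm tall, stand 767 mm apart (outside-to-outside). Between them sit 6 shelves, each 23 mm thick and 371 mm deep, spanning the full gap between the sides. The bottom shelf rests on the floor (its underside at z = 0) and the clear gap between one shelf's top and the next shelf's underside is 238 mm.


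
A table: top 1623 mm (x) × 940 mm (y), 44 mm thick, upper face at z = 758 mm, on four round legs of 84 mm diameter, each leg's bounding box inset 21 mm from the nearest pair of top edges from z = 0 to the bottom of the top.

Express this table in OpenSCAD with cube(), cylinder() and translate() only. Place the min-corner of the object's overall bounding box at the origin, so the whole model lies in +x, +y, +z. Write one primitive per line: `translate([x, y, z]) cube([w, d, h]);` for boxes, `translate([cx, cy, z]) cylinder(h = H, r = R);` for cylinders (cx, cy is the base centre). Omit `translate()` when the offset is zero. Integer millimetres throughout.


translate([0, 0, 714]) cube([1623, 940, 44]);
translate([63, 63, 0]) cylinder(h = 714, r = 42);
translate([1560, 63, 0]) cylinder(h = 714, r = 42);
translate([63, 877, 0]) cylinder(h = 714, r = 42);
translate([1560, 877, 0]) cylinder(h = 714, r = 42);


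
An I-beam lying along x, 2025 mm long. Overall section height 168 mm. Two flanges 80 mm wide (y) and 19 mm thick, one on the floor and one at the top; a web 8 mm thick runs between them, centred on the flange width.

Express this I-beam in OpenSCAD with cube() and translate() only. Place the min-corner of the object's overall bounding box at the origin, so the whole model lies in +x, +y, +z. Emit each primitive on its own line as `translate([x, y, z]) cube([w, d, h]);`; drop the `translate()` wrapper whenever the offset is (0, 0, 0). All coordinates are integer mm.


cube([2025, 80, 19]);
translate([0, 36, 19]) cube([2025, 8, 130]);
translate([0, 0, 149]) cube([2025, 80, 19]);


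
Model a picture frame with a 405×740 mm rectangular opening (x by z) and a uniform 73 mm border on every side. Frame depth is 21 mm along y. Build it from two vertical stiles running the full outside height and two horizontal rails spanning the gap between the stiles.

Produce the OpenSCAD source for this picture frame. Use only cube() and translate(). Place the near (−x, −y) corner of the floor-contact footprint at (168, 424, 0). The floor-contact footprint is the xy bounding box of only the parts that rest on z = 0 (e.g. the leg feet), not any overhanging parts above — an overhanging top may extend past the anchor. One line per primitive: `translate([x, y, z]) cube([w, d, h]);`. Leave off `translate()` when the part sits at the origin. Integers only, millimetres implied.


translate([168, 424, 0]) cube([73, 21, 886]);
translate([646, 424, 0]) cube([73, 21, 886]);
translate([241, 424, 0]) cube([405, 21, 73]);
translate([241, 424, 813]) cube([405, 21, 73]);


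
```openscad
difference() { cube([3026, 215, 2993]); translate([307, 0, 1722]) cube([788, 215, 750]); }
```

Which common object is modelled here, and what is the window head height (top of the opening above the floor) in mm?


A wall with a window opening. The window head height is 2472 mm.

A wall with a rectangular opening subtracted — a window. Sill at z = 1722, opening 750 mm tall, so the head is at 1722 + 750 = 2472 mm.


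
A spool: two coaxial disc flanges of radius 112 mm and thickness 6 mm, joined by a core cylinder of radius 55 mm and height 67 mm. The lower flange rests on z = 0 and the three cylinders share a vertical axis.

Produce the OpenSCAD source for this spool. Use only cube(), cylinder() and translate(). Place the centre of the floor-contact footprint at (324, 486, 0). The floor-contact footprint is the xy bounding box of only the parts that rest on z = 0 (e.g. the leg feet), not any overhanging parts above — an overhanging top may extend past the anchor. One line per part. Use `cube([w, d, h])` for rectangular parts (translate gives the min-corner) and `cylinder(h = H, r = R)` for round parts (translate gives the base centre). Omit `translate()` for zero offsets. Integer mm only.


translate([324, 486, 0]) cylinder(h = 6, r = 112);
translate([324, 486, 6]) cylinder(h = 67, r = 55);
translate([324, 486, 73]) cylinder(h = 6, r = 112);


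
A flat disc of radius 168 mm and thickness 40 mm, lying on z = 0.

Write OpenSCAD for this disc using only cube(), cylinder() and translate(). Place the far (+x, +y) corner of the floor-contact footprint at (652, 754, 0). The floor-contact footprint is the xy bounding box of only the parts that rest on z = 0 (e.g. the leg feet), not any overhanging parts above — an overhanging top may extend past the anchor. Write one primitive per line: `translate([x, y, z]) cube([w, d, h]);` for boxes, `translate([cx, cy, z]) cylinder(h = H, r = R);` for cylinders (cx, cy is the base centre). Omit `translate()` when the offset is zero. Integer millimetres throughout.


translate([484, 586, 0]) cylinder(h = 40, r = 168);


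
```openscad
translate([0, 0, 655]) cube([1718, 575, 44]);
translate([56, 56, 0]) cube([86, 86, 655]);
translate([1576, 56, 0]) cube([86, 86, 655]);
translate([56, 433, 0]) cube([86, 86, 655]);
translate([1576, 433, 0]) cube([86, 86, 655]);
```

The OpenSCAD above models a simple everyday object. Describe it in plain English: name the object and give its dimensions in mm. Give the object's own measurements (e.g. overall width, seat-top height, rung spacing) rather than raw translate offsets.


A rectangular dining table. The top is 1718×575×44 mm with its upper surface at z = 699 mm. It stands on four 86×86 mm square legs, each inset 56 mm from the nearest pair of top edges, running from the floor to the underside of the top.


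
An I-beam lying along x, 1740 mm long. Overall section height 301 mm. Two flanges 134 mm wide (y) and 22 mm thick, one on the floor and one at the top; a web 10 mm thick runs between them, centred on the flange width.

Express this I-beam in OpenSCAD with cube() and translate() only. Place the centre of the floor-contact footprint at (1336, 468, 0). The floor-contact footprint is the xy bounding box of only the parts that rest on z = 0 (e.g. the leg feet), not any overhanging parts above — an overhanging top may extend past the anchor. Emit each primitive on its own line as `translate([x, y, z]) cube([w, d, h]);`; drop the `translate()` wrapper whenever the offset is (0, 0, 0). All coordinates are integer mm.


translate([466, 401, 0]) cube([1740, 134, 22]);
translate([466, 463, 22]) cube([1740, 10, 257]);
translate([466, 401, 279]) cube([1740, 134, 22]);


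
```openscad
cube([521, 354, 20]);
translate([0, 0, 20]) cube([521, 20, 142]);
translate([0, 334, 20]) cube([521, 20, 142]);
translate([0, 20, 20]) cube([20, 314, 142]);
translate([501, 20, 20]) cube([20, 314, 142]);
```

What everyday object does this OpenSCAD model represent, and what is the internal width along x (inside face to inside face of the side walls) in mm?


An open box. The internal width is 481 mm.

A 521×354 base slab with four walls standing on it — an open box. The base is 521 mm wide and the walls are 20 mm thick, so the internal width is 521 − 2 × 20 = 481 mm.


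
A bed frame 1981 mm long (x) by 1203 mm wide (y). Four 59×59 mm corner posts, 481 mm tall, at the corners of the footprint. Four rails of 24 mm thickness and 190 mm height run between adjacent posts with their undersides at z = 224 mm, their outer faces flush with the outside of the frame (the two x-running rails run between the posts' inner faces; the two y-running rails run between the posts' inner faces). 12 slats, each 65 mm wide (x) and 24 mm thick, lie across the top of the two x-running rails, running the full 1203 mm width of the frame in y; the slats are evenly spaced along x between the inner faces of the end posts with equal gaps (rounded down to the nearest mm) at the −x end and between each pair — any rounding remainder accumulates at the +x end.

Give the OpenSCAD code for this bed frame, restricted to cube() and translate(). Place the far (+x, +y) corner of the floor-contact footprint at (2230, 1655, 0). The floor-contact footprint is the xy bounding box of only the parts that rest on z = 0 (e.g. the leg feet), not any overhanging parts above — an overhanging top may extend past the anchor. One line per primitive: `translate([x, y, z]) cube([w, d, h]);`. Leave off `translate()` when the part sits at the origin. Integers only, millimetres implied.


translate([249, 452, 0]) cube([59, 59, 481]);
translate([249, 1596, 0]) cube([59, 59, 481]);
translate([2171, 452, 0]) cube([59, 59, 481]);
translate([2171, 1596, 0]) cube([59, 59, 481]);
translate([308, 452, 224]) cube([1863, 24, 190]);
translate([308, 1631, 224]) cube([1863, 24, 190]);
translate([249, 511, 224]) cube([24, 1085, 190]);
translate([2206, 511, 224]) cube([24, 1085, 190]);
translate([391, 452, 414]) cube([65, 1203, 24]);
translate([539, 452, 414]) cube([65, 1203, 24]);
translate([687, 452, 414]) cube([65, 1203, 24]);
translate([835, 452, 414]) cube([65, 1203, 24]);
translate([983, 452, 414]) cube([65, 1203, 24]);
translate([1131, 452, 414]) cube([65, 1203, 24]);
translate([1279, 452, 414]) cube([65, 1203, 24]);
translate([1427, 452, 414]) cube([65, 1203, 24]);
translate([1575, 452, 414]) cube([65, 1203, 24]);
translate([1723, 452, 414]) cube([65, 1203, 24]);
translate([1871, 452, 414]) cube([65, 1203, 24]);
translate([2019, 452, 414]) cube([65, 1203, 24]);


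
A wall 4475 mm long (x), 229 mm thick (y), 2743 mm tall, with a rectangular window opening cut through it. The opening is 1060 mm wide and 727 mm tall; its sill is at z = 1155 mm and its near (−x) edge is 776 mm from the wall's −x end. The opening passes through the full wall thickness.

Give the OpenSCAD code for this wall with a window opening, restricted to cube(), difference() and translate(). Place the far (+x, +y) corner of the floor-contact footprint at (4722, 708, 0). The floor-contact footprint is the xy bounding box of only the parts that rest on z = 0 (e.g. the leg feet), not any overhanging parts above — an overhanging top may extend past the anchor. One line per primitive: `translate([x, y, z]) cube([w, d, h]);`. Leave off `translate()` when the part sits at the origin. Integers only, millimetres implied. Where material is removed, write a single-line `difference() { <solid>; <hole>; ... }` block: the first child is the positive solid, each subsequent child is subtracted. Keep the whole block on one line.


difference() { translate([247, 479, 0]) cube([4475, 229, 2743]); translate([1023, 479, 1155]) cube([1060, 229, 727]); }


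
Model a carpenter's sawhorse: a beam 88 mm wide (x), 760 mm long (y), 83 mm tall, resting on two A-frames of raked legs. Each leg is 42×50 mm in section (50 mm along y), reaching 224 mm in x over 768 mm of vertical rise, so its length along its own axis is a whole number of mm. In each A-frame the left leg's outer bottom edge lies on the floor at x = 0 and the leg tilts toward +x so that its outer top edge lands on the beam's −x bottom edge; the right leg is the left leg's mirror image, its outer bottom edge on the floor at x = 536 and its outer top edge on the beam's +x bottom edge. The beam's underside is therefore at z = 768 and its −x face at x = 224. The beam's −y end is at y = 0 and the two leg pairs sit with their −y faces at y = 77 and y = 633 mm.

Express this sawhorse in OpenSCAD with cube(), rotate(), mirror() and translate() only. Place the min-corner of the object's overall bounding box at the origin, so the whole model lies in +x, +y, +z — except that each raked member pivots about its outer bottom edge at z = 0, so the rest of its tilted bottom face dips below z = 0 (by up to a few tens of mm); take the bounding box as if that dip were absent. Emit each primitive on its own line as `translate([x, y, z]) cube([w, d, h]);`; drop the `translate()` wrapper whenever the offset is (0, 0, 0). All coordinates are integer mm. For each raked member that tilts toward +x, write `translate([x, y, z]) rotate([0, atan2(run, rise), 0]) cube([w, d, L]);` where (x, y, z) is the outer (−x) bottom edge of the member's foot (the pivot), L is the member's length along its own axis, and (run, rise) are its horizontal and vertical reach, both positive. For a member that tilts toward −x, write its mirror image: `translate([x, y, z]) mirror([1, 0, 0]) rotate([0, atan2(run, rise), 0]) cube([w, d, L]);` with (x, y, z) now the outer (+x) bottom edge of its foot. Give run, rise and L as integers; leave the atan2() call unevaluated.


translate([224, 0, 768]) cube([88, 760, 83]);
translate([0, 77, 0]) rotate([0, atan2(224, 768), 0]) cube([42, 50, 800]);
translate([536, 77, 0]) mirror([1, 0, 0]) rotate([0, atan2(224, 768), 0]) cube([42, 50, 800]);
translate([0, 633, 0]) rotate([0, atan2(224, 768), 0]) cube([42, 50, 800]);
translate([536, 633, 0]) mirror([1, 0, 0]) rotate([0, atan2(224, 768), 0]) cube([42, 50, 800]);


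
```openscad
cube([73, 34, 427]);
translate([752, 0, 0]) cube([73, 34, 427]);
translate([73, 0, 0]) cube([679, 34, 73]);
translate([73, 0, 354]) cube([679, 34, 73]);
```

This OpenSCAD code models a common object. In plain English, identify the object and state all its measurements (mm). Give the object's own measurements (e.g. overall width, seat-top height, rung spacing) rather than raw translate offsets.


A rectangular picture frame lying in the x–z plane (depth along y). The opening is 679 mm wide (x) by 281 mm tall (z), surrounded by a border 73 mm wide on all four sides. The frame is 34 mm deep and is made of two full-height vertical stiles with two horizontal rails fitted between them.


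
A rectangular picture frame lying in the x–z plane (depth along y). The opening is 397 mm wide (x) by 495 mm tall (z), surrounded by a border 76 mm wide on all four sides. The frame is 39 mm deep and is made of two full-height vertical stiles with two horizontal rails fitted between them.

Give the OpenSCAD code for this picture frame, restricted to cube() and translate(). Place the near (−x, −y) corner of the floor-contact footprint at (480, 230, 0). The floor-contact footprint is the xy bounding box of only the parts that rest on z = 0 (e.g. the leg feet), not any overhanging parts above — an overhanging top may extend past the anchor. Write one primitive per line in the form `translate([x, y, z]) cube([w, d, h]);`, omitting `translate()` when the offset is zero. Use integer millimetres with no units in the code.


translate([480, 230, 0]) cube([76, 39, 647]);
translate([953, 230, 0]) cube([76, 39, 647]);
translate([556, 230, 0]) cube([397, 39, 76]);
translate([556, 230, 571]) cube([397, 39, 76]);


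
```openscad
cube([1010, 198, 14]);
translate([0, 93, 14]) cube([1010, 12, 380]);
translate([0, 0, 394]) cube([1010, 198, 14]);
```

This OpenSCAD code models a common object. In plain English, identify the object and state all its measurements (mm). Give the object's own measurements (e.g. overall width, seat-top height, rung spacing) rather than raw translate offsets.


An I-beam lying along x, 1010 mm long. Overall section height 408 mm. Two flanges 198 mm wide (y) and 14 mm thick, one on the floor and one at the top; a web 12 mm thick runs between them, centred on the flange width.


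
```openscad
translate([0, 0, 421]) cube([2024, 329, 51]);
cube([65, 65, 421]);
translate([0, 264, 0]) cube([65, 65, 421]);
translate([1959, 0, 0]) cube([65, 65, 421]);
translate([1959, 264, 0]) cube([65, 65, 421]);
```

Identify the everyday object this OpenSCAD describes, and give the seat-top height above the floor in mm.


A bench. The seat-top height is 472 mm.

A long slab on four corner posts — a bench. The slab sits at z = 421 with thickness 51, so the top is 421 + 51 = 472 mm.


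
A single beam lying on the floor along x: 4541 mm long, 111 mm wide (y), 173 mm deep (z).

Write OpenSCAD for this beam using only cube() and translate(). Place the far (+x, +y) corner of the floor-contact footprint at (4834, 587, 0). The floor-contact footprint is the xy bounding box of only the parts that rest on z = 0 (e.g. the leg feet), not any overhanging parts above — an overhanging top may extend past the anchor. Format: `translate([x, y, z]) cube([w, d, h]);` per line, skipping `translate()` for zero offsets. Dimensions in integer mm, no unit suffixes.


translate([293, 476, 0]) cube([4541, 111, 173]);


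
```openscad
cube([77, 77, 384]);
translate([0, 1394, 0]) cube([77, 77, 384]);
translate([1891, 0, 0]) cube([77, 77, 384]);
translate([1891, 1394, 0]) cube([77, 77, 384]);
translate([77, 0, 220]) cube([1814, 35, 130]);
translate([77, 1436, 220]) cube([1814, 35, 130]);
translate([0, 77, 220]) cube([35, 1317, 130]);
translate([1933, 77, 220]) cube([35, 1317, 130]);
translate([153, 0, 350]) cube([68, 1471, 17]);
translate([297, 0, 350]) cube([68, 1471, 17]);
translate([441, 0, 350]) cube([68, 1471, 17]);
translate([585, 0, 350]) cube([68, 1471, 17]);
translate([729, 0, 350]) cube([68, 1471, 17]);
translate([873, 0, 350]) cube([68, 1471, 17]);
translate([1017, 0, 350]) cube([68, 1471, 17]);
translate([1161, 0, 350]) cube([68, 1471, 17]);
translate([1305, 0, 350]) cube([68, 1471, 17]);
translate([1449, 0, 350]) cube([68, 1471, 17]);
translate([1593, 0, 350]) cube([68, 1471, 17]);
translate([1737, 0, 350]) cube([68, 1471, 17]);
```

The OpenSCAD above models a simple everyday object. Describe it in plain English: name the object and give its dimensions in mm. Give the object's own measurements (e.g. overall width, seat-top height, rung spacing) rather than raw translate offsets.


A bed frame 1968 mm long (x) by 1471 mm wide (y). Four 77×77 mm corner posts, 384 mm tall, at the corners of the footprint. Four rails of 35 mm thickness and 130 mm height run between adjacent posts with their undersides at z = 220 mm, their outer faces flush with the outside of the frame (the two x-running rails run between the posts' inner faces; the two y-running rails run between the posts' inner faces). 12 slats, each 68 mm wide (x) and 17 mm thick, lie across the top of the two x-running rails, running the full 1471 mm width of the frame in y; along x they sit between the end posts with a 76 mm gap after the −x posts and between neighbouring slats, leaving 86 mm before the +x posts.


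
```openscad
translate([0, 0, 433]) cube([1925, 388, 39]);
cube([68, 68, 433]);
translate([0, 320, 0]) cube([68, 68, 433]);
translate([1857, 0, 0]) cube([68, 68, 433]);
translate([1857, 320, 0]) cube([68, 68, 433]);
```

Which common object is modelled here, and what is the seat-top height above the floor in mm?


A bench. The seat-top height is 472 mm.

A long slab on four corner posts — a bench. The slab sits at z = 433 with thickness 39, so the top is 433 + 39 = 472 mm.


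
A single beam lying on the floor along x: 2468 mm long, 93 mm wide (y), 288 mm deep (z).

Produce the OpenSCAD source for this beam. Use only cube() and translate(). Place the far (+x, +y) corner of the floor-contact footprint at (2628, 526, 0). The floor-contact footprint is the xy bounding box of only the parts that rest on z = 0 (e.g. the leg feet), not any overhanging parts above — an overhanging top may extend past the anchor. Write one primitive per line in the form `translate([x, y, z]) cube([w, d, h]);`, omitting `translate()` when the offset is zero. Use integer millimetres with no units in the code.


translate([160, 433, 0]) cube([2468, 93, 288]);


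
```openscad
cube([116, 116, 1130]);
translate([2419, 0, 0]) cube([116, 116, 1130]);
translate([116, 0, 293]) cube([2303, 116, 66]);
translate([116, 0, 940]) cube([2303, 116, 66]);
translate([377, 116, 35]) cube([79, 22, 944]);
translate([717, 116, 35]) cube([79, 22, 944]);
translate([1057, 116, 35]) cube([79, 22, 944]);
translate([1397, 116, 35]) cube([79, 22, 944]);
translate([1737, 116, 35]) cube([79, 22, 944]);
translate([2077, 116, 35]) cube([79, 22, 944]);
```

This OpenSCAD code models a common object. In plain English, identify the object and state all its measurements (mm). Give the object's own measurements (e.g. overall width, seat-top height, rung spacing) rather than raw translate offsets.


A fence section. Two 116×116 mm posts, 1130 mm tall, stand on the floor with a clear span of 2303 mm between their inner faces. Two horizontal rails of 116×66 mm section span the gap between the posts with their undersides at z = 293 mm and z = 940 mm, flush with the posts' −y face. 6 pickets, each 79 mm wide, 22 mm thick and 944 mm tall, are fixed to the +y face of the rails with their bottoms at z = 35 mm, spaced across the span with a 261 mm gap after the −x post and between neighbouring pickets, with 263 mm left before the +x post.


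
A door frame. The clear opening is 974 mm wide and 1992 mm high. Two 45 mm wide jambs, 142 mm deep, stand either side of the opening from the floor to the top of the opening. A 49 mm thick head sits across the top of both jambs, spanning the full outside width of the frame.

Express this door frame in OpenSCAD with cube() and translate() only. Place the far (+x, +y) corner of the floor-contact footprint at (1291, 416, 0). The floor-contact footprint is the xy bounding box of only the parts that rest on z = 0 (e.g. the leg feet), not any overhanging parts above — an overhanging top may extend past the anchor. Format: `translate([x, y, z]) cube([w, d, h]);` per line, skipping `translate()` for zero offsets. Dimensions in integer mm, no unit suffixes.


translate([227, 274, 0]) cube([45, 142, 1992]);
translate([1246, 274, 0]) cube([45, 142, 1992]);
translate([227, 274, 1992]) cube([1064, 142, 49]);


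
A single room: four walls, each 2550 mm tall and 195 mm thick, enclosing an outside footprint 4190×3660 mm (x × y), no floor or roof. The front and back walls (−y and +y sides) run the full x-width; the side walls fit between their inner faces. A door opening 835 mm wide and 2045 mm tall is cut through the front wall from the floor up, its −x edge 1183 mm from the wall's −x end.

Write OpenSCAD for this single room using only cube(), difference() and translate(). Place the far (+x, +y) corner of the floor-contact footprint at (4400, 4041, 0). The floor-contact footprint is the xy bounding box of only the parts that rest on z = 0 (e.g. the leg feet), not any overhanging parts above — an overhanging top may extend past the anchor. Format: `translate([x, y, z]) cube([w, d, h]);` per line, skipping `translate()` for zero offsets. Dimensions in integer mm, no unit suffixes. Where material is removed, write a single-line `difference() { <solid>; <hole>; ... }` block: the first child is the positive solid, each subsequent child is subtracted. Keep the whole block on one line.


difference() { translate([210, 381, 0]) cube([4190, 195, 2550]); translate([1393, 381, 0]) cube([835, 195, 2045]); }
translate([210, 3846, 0]) cube([4190, 195, 2550]);
translate([210, 576, 0]) cube([195, 3270, 2550]);
translate([4205, 576, 0]) cube([195, 3270, 2550]);


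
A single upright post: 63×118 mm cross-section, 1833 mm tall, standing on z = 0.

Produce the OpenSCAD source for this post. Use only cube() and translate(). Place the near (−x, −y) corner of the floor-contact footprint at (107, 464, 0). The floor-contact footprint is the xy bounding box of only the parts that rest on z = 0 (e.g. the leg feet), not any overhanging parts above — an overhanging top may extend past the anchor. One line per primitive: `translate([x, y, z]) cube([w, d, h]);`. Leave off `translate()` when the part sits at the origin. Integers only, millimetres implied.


translate([107, 464, 0]) cube([63, 118, 1833]);


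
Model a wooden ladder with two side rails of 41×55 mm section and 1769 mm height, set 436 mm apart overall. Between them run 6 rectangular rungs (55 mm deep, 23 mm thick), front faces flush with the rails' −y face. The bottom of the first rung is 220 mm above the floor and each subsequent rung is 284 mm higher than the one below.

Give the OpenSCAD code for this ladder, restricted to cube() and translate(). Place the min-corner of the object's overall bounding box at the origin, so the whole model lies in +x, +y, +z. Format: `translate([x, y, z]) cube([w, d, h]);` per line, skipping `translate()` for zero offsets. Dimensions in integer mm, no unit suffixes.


// rung span = 436 - 2*41 = 354
// rung[k] z = 220 + k*284
cube([41, 55, 1769]);
translate([395, 0, 0]) cube([41, 55, 1769]);
translate([41, 0, 220]) cube([354, 55, 23]);
translate([41, 0, 504]) cube([354, 55, 23]);
translate([41, 0, 788]) cube([354, 55, 23]);
translate([41, 0, 1072]) cube([354, 55, 23]);
translate([41, 0, 1356]) cube([354, 55, 23]);
translate([41, 0, 1640]) cube([354, 55, 23]);


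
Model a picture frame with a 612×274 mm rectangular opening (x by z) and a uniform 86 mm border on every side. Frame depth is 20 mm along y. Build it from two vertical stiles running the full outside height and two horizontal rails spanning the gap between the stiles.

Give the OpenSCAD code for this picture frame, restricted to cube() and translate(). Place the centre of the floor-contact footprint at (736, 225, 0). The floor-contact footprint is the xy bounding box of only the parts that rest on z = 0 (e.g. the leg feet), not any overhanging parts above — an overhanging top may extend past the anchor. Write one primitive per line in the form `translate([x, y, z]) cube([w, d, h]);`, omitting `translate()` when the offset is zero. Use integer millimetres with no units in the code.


translate([344, 215, 0]) cube([86, 20, 446]);
translate([1042, 215, 0]) cube([86, 20, 446]);
translate([430, 215, 0]) cube([612, 20, 86]);
translate([430, 215, 360]) cube([612, 20, 86]);


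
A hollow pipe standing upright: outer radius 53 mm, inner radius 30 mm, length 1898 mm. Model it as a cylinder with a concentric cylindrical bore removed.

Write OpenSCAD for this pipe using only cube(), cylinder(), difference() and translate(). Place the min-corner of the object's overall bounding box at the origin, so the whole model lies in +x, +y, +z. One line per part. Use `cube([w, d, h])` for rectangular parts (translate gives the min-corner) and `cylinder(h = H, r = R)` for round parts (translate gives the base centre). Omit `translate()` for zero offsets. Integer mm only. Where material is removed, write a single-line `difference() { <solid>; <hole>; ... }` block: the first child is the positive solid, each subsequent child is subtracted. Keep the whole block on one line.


difference() { translate([53, 53, 0]) cylinder(h = 1898, r = 53); translate([53, 53, 0]) cylinder(h = 1898, r = 30); }


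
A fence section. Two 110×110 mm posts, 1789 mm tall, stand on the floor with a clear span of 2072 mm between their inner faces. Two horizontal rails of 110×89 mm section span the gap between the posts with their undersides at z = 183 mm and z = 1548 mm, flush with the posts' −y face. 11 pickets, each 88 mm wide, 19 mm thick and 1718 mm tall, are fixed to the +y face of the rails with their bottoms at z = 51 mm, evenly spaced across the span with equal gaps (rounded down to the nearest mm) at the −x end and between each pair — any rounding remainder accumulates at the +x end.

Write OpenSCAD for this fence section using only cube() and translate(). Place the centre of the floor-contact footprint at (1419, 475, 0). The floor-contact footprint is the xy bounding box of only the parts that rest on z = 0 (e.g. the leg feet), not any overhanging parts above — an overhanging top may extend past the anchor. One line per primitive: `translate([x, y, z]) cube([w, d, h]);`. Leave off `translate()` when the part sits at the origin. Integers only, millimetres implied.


translate([273, 420, 0]) cube([110, 110, 1789]);
translate([2455, 420, 0]) cube([110, 110, 1789]);
translate([383, 420, 183]) cube([2072, 110, 89]);
translate([383, 420, 1548]) cube([2072, 110, 89]);
translate([475, 530, 51]) cube([88, 19, 1718]);
translate([655, 530, 51]) cube([88, 19, 1718]);
translate([835, 530, 51]) cube([88, 19, 1718]);
translate([1015, 530, 51]) cube([88, 19, 1718]);
translate([1195, 530, 51]) cube([88, 19, 1718]);
translate([1375, 530, 51]) cube([88, 19, 1718]);
translate([1555, 530, 51]) cube([88, 19, 1718]);
translate([1735, 530, 51]) cube([88, 19, 1718]);
translate([1915, 530, 51]) cube([88, 19, 1718]);
translate([2095, 530, 51]) cube([88, 19, 1718]);
translate([2275, 530, 51]) cube([88, 19, 1718]);


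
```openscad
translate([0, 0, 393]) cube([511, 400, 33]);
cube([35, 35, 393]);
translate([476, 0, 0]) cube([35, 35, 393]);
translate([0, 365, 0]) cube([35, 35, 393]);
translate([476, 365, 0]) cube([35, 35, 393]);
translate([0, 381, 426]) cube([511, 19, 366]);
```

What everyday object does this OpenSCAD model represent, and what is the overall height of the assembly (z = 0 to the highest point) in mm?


A chair. The overall height is 792 mm.

A slab on four corner posts with a tall panel at the back — a chair. The seat slab sits at z = 393 with thickness 33, and the 366 mm backrest starts at the seat top, so the overall height is 393 + 33 + 366 = 792 mm.
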